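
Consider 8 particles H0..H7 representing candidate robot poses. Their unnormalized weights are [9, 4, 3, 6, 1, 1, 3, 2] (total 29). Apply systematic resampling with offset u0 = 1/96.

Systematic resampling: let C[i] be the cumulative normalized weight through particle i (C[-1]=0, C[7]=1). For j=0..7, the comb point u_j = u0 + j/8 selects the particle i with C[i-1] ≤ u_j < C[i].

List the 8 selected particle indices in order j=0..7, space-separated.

0 0 0 1 2 3 4 6

C = [9/29, 13/29, 16/29, 22/29, 23/29, 24/29, 27/29, 1]
j=0: u_0=1/96 ∈ [0, 9/29) → index 0
j=1: u_1=13/96 ∈ [0, 9/29) → index 0
j=2: u_2=25/96 ∈ [0, 9/29) → index 0
j=3: u_3=37/96 ∈ [9/29, 13/29) → index 1
j=4: u_4=49/96 ∈ [13/29, 16/29) → index 2
j=5: u_5=61/96 ∈ [16/29, 22/29) → index 3
j=6: u_6=73/96 ∈ [22/29, 23/29) → index 4
j=7: u_7=85/96 ∈ [24/29, 27/29) → index 6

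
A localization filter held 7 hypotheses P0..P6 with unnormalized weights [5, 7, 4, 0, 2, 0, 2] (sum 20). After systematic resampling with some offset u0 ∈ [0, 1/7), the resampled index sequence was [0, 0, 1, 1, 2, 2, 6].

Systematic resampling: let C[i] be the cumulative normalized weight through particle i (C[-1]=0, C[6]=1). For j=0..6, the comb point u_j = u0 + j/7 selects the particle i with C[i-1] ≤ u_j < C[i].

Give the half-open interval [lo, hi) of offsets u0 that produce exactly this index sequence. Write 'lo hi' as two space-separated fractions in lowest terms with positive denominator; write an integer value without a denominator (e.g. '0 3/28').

3/70 3/35

C = [1/4, 3/5, 4/5, 4/5, 9/10, 9/10, 1]
j=0 picked index 0: u0 ∈ [0, 1/4)
j=1 picked index 0: u0 ∈ [-1/7, 3/28)
j=2 picked index 1: u0 ∈ [-1/28, 11/35)
j=3 picked index 1: u0 ∈ [-5/28, 6/35)
j=4 picked index 2: u0 ∈ [1/35, 8/35)
j=5 picked index 2: u0 ∈ [-4/35, 3/35)
j=6 picked index 6: u0 ∈ [3/70, 1/7)
intersection: [3/70, 3/35)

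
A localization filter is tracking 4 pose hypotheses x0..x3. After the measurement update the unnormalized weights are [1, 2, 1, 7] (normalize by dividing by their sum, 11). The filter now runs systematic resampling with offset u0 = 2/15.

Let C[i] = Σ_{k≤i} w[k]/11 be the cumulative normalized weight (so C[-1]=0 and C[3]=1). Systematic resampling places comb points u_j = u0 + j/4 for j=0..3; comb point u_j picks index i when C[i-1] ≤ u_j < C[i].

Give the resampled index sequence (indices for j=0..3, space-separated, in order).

C = [1/11, 3/11, 4/11, 1]
j=0: u_0=2/15 ∈ [1/11, 3/11) → index 1
j=1: u_1=23/60 ∈ [4/11, 1) → index 3
j=2: u_2=19/30 ∈ [4/11, 1) → index 3
j=3: u_3=53/60 ∈ [4/11, 1) → index 3

1 3 3 3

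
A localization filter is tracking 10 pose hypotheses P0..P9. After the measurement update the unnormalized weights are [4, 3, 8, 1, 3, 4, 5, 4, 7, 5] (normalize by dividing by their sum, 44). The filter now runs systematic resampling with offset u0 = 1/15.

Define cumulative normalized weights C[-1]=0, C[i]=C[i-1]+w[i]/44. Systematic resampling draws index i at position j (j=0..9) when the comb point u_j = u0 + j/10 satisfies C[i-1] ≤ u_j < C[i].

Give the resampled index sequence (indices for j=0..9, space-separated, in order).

C = [1/11, 7/44, 15/44, 4/11, 19/44, 23/44, 7/11, 8/11, 39/44, 1]
j=0: u_0=1/15 ∈ [0, 1/11) → index 0
j=1: u_1=1/6 ∈ [7/44, 15/44) → index 2
j=2: u_2=4/15 ∈ [7/44, 15/44) → index 2
j=3: u_3=11/30 ∈ [4/11, 19/44) → index 4
j=4: u_4=7/15 ∈ [19/44, 23/44) → index 5
j=5: u_5=17/30 ∈ [23/44, 7/11) → index 6
j=6: u_6=2/3 ∈ [7/11, 8/11) → index 7
j=7: u_7=23/30 ∈ [8/11, 39/44) → index 8
j=8: u_8=13/15 ∈ [8/11, 39/44) → index 8
j=9: u_9=29/30 ∈ [39/44, 1) → index 9

0 2 2 4 5 6 7 8 8 9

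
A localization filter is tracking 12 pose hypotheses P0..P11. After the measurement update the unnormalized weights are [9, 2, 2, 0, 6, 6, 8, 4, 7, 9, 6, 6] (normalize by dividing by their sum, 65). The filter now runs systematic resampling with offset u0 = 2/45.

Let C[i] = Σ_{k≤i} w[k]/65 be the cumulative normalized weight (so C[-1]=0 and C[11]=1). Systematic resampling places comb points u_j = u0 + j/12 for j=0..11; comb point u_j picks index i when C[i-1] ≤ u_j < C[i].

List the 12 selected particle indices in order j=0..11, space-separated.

C = [9/65, 11/65, 1/5, 1/5, 19/65, 5/13, 33/65, 37/65, 44/65, 53/65, 59/65, 1]
j=0: u_0=2/45 ∈ [0, 9/65) → index 0
j=1: u_1=23/180 ∈ [0, 9/65) → index 0
j=2: u_2=19/90 ∈ [1/5, 19/65) → index 4
j=3: u_3=53/180 ∈ [19/65, 5/13) → index 5
j=4: u_4=17/45 ∈ [19/65, 5/13) → index 5
j=5: u_5=83/180 ∈ [5/13, 33/65) → index 6
j=6: u_6=49/90 ∈ [33/65, 37/65) → index 7
j=7: u_7=113/180 ∈ [37/65, 44/65) → index 8
j=8: u_8=32/45 ∈ [44/65, 53/65) → index 9
j=9: u_9=143/180 ∈ [44/65, 53/65) → index 9
j=10: u_10=79/90 ∈ [53/65, 59/65) → index 10
j=11: u_11=173/180 ∈ [59/65, 1) → index 11

0 0 4 5 5 6 7 8 9 9 10 11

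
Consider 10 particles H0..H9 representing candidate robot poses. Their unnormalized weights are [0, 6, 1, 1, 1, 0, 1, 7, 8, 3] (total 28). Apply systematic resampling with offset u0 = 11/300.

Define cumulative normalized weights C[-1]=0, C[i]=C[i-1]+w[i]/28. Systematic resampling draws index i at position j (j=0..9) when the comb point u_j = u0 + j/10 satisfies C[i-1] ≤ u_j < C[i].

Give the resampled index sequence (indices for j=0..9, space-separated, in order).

C = [0, 3/14, 1/4, 2/7, 9/28, 9/28, 5/14, 17/28, 25/28, 1]
j=0: u_0=11/300 ∈ [0, 3/14) → index 1
j=1: u_1=41/300 ∈ [0, 3/14) → index 1
j=2: u_2=71/300 ∈ [3/14, 1/4) → index 2
j=3: u_3=101/300 ∈ [9/28, 5/14) → index 6
j=4: u_4=131/300 ∈ [5/14, 17/28) → index 7
j=5: u_5=161/300 ∈ [5/14, 17/28) → index 7
j=6: u_6=191/300 ∈ [17/28, 25/28) → index 8
j=7: u_7=221/300 ∈ [17/28, 25/28) → index 8
j=8: u_8=251/300 ∈ [17/28, 25/28) → index 8
j=9: u_9=281/300 ∈ [25/28, 1) → index 9

1 1 2 6 7 7 8 8 8 9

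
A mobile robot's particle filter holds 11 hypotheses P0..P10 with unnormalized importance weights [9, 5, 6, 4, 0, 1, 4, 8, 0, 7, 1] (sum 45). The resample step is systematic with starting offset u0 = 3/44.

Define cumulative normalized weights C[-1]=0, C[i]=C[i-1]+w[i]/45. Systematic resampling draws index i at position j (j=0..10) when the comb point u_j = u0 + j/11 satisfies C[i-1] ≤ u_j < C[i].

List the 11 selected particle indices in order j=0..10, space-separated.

0 0 1 2 2 3 6 7 7 9 9

C = [1/5, 14/45, 4/9, 8/15, 8/15, 5/9, 29/45, 37/45, 37/45, 44/45, 1]
j=0: u_0=3/44 ∈ [0, 1/5) → index 0
j=1: u_1=7/44 ∈ [0, 1/5) → index 0
j=2: u_2=1/4 ∈ [1/5, 14/45) → index 1
j=3: u_3=15/44 ∈ [14/45, 4/9) → index 2
j=4: u_4=19/44 ∈ [14/45, 4/9) → index 2
j=5: u_5=23/44 ∈ [4/9, 8/15) → index 3
j=6: u_6=27/44 ∈ [5/9, 29/45) → index 6
j=7: u_7=31/44 ∈ [29/45, 37/45) → index 7
j=8: u_8=35/44 ∈ [29/45, 37/45) → index 7
j=9: u_9=39/44 ∈ [37/45, 44/45) → index 9
j=10: u_10=43/44 ∈ [37/45, 44/45) → index 9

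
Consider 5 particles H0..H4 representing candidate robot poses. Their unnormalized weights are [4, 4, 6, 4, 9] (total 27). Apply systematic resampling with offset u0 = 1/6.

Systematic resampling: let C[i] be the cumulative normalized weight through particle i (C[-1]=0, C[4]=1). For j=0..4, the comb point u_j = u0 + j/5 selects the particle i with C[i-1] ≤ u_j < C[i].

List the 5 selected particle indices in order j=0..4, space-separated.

1 2 3 4 4

C = [4/27, 8/27, 14/27, 2/3, 1]
j=0: u_0=1/6 ∈ [4/27, 8/27) → index 1
j=1: u_1=11/30 ∈ [8/27, 14/27) → index 2
j=2: u_2=17/30 ∈ [14/27, 2/3) → index 3
j=3: u_3=23/30 ∈ [2/3, 1) → index 4
j=4: u_4=29/30 ∈ [2/3, 1) → index 4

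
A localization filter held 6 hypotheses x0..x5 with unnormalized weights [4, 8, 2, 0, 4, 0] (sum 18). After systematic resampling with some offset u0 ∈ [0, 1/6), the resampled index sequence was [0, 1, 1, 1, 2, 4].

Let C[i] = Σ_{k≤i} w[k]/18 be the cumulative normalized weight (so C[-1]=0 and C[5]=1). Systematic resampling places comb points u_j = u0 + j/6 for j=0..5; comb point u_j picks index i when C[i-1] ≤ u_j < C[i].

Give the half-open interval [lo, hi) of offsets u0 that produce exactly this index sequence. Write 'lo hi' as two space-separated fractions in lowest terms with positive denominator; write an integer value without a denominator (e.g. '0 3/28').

1/18 1/9

C = [2/9, 2/3, 7/9, 7/9, 1, 1]
j=0 picked index 0: u0 ∈ [0, 2/9)
j=1 picked index 1: u0 ∈ [1/18, 1/2)
j=2 picked index 1: u0 ∈ [-1/9, 1/3)
j=3 picked index 1: u0 ∈ [-5/18, 1/6)
j=4 picked index 2: u0 ∈ [0, 1/9)
j=5 picked index 4: u0 ∈ [-1/18, 1/6)
intersection: [1/18, 1/9)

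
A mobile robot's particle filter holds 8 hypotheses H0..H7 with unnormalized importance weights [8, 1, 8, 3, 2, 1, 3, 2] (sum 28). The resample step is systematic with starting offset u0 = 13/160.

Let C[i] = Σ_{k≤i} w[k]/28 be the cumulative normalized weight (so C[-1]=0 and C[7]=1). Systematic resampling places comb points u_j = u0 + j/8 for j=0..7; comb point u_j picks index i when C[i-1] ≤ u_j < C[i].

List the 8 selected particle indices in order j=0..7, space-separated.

C = [2/7, 9/28, 17/28, 5/7, 11/14, 23/28, 13/14, 1]
j=0: u_0=13/160 ∈ [0, 2/7) → index 0
j=1: u_1=33/160 ∈ [0, 2/7) → index 0
j=2: u_2=53/160 ∈ [9/28, 17/28) → index 2
j=3: u_3=73/160 ∈ [9/28, 17/28) → index 2
j=4: u_4=93/160 ∈ [9/28, 17/28) → index 2
j=5: u_5=113/160 ∈ [17/28, 5/7) → index 3
j=6: u_6=133/160 ∈ [23/28, 13/14) → index 6
j=7: u_7=153/160 ∈ [13/14, 1) → index 7

0 0 2 2 2 3 6 7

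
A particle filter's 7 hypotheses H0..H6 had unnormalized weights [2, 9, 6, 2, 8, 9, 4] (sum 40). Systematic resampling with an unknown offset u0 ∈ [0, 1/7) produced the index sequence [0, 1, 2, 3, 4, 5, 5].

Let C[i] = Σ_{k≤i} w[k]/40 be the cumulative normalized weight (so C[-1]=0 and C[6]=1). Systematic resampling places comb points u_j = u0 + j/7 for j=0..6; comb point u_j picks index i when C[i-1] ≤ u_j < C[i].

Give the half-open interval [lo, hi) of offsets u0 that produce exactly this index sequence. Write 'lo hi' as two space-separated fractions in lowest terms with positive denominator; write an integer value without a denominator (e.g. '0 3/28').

0 3/70

C = [1/20, 11/40, 17/40, 19/40, 27/40, 9/10, 1]
j=0 picked index 0: u0 ∈ [0, 1/20)
j=1 picked index 1: u0 ∈ [-13/140, 37/280)
j=2 picked index 2: u0 ∈ [-3/280, 39/280)
j=3 picked index 3: u0 ∈ [-1/280, 13/280)
j=4 picked index 4: u0 ∈ [-27/280, 29/280)
j=5 picked index 5: u0 ∈ [-11/280, 13/70)
j=6 picked index 5: u0 ∈ [-51/280, 3/70)
intersection: [0, 3/70)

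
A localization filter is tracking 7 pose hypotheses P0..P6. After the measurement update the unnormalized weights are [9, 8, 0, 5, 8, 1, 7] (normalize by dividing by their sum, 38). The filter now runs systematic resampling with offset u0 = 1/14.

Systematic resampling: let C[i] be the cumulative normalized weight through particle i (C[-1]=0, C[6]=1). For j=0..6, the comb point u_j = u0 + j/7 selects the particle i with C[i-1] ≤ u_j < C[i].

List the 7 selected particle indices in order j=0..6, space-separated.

0 0 1 3 4 4 6

C = [9/38, 17/38, 17/38, 11/19, 15/19, 31/38, 1]
j=0: u_0=1/14 ∈ [0, 9/38) → index 0
j=1: u_1=3/14 ∈ [0, 9/38) → index 0
j=2: u_2=5/14 ∈ [9/38, 17/38) → index 1
j=3: u_3=1/2 ∈ [17/38, 11/19) → index 3
j=4: u_4=9/14 ∈ [11/19, 15/19) → index 4
j=5: u_5=11/14 ∈ [11/19, 15/19) → index 4
j=6: u_6=13/14 ∈ [31/38, 1) → index 6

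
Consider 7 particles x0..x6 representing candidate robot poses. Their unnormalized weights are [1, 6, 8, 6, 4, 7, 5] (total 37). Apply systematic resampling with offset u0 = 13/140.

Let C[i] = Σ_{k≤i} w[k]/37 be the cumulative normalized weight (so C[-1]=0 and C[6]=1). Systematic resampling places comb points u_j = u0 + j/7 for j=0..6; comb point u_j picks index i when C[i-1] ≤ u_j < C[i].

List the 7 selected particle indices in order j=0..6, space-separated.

C = [1/37, 7/37, 15/37, 21/37, 25/37, 32/37, 1]
j=0: u_0=13/140 ∈ [1/37, 7/37) → index 1
j=1: u_1=33/140 ∈ [7/37, 15/37) → index 2
j=2: u_2=53/140 ∈ [7/37, 15/37) → index 2
j=3: u_3=73/140 ∈ [15/37, 21/37) → index 3
j=4: u_4=93/140 ∈ [21/37, 25/37) → index 4
j=5: u_5=113/140 ∈ [25/37, 32/37) → index 5
j=6: u_6=19/20 ∈ [32/37, 1) → index 6

1 2 2 3 4 5 6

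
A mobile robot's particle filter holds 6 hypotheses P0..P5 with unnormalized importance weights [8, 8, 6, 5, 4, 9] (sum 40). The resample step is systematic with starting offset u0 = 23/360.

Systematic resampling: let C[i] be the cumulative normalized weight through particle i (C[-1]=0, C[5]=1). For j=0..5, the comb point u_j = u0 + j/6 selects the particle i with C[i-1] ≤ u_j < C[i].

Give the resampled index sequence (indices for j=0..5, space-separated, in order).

0 1 1 3 4 5

C = [1/5, 2/5, 11/20, 27/40, 31/40, 1]
j=0: u_0=23/360 ∈ [0, 1/5) → index 0
j=1: u_1=83/360 ∈ [1/5, 2/5) → index 1
j=2: u_2=143/360 ∈ [1/5, 2/5) → index 1
j=3: u_3=203/360 ∈ [11/20, 27/40) → index 3
j=4: u_4=263/360 ∈ [27/40, 31/40) → index 4
j=5: u_5=323/360 ∈ [31/40, 1) → index 5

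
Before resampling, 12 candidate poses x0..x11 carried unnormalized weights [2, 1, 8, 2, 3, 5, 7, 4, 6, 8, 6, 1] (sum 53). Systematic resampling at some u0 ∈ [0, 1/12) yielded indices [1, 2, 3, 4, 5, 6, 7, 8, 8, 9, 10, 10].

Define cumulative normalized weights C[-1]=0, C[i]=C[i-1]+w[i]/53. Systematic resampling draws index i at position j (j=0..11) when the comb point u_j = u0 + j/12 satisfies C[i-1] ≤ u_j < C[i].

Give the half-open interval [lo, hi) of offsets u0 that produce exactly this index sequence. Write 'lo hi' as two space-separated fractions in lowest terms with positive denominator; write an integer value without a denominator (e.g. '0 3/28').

C = [2/53, 3/53, 11/53, 13/53, 16/53, 21/53, 28/53, 32/53, 38/53, 46/53, 52/53, 1]
j=0 picked index 1: u0 ∈ [2/53, 3/53)
j=1 picked index 2: u0 ∈ [-17/636, 79/636)
j=2 picked index 3: u0 ∈ [13/318, 25/318)
j=3 picked index 4: u0 ∈ [-1/212, 11/212)
j=4 picked index 5: u0 ∈ [-5/159, 10/159)
j=5 picked index 6: u0 ∈ [-13/636, 71/636)
j=6 picked index 7: u0 ∈ [3/106, 11/106)
j=7 picked index 8: u0 ∈ [13/636, 85/636)
j=8 picked index 8: u0 ∈ [-10/159, 8/159)
j=9 picked index 9: u0 ∈ [-7/212, 25/212)
j=10 picked index 10: u0 ∈ [11/318, 47/318)
j=11 picked index 10: u0 ∈ [-31/636, 41/636)
intersection: [13/318, 8/159)

13/318 8/159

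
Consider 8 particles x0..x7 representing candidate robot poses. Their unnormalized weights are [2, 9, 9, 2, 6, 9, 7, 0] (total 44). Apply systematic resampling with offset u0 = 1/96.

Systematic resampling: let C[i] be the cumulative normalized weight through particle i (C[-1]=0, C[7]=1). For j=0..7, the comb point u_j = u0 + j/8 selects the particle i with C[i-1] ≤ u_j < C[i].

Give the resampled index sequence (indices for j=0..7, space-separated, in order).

C = [1/22, 1/4, 5/11, 1/2, 7/11, 37/44, 1, 1]
j=0: u_0=1/96 ∈ [0, 1/22) → index 0
j=1: u_1=13/96 ∈ [1/22, 1/4) → index 1
j=2: u_2=25/96 ∈ [1/4, 5/11) → index 2
j=3: u_3=37/96 ∈ [1/4, 5/11) → index 2
j=4: u_4=49/96 ∈ [1/2, 7/11) → index 4
j=5: u_5=61/96 ∈ [1/2, 7/11) → index 4
j=6: u_6=73/96 ∈ [7/11, 37/44) → index 5
j=7: u_7=85/96 ∈ [37/44, 1) → index 6

0 1 2 2 4 4 5 6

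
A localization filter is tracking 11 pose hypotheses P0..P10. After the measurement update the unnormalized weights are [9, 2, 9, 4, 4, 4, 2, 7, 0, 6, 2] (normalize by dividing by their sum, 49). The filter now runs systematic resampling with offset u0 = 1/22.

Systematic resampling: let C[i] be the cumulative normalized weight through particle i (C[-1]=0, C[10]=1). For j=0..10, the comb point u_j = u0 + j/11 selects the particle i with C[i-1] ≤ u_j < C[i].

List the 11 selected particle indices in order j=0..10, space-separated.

0 0 2 2 3 4 5 6 7 9 9

C = [9/49, 11/49, 20/49, 24/49, 4/7, 32/49, 34/49, 41/49, 41/49, 47/49, 1]
j=0: u_0=1/22 ∈ [0, 9/49) → index 0
j=1: u_1=3/22 ∈ [0, 9/49) → index 0
j=2: u_2=5/22 ∈ [11/49, 20/49) → index 2
j=3: u_3=7/22 ∈ [11/49, 20/49) → index 2
j=4: u_4=9/22 ∈ [20/49, 24/49) → index 3
j=5: u_5=1/2 ∈ [24/49, 4/7) → index 4
j=6: u_6=13/22 ∈ [4/7, 32/49) → index 5
j=7: u_7=15/22 ∈ [32/49, 34/49) → index 6
j=8: u_8=17/22 ∈ [34/49, 41/49) → index 7
j=9: u_9=19/22 ∈ [41/49, 47/49) → index 9
j=10: u_10=21/22 ∈ [41/49, 47/49) → index 9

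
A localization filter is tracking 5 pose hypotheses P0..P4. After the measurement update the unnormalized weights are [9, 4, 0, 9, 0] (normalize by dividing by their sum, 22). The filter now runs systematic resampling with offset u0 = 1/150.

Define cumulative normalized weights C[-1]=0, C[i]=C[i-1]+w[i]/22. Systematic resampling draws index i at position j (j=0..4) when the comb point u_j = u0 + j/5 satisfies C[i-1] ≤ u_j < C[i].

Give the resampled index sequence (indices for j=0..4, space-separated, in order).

C = [9/22, 13/22, 13/22, 1, 1]
j=0: u_0=1/150 ∈ [0, 9/22) → index 0
j=1: u_1=31/150 ∈ [0, 9/22) → index 0
j=2: u_2=61/150 ∈ [0, 9/22) → index 0
j=3: u_3=91/150 ∈ [13/22, 1) → index 3
j=4: u_4=121/150 ∈ [13/22, 1) → index 3

0 0 0 3 3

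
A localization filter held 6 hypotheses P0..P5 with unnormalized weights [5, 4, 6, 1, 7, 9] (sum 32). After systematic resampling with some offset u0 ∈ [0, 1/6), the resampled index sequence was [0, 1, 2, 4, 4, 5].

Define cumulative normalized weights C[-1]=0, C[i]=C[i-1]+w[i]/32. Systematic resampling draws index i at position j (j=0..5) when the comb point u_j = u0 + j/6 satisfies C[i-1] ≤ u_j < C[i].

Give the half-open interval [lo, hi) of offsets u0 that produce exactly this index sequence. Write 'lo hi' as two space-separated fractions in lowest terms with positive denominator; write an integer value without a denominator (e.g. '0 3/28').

0 5/96

C = [5/32, 9/32, 15/32, 1/2, 23/32, 1]
j=0 picked index 0: u0 ∈ [0, 5/32)
j=1 picked index 1: u0 ∈ [-1/96, 11/96)
j=2 picked index 2: u0 ∈ [-5/96, 13/96)
j=3 picked index 4: u0 ∈ [0, 7/32)
j=4 picked index 4: u0 ∈ [-1/6, 5/96)
j=5 picked index 5: u0 ∈ [-11/96, 1/6)
intersection: [0, 5/96)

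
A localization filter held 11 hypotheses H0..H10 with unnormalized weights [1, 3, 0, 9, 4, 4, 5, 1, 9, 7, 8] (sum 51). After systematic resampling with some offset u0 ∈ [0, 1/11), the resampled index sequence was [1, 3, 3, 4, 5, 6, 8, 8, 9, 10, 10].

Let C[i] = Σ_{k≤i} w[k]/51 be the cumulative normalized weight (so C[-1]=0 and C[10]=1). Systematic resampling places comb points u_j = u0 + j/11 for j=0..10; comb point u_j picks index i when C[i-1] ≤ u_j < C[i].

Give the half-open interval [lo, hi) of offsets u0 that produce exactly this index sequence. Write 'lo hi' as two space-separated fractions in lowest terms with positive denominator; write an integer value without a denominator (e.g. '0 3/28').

14/561 9/187

C = [1/51, 4/51, 4/51, 13/51, 1/3, 7/17, 26/51, 9/17, 12/17, 43/51, 1]
j=0 picked index 1: u0 ∈ [1/51, 4/51)
j=1 picked index 3: u0 ∈ [-7/561, 92/561)
j=2 picked index 3: u0 ∈ [-58/561, 41/561)
j=3 picked index 4: u0 ∈ [-10/561, 2/33)
j=4 picked index 5: u0 ∈ [-1/33, 9/187)
j=5 picked index 6: u0 ∈ [-8/187, 31/561)
j=6 picked index 8: u0 ∈ [-3/187, 30/187)
j=7 picked index 8: u0 ∈ [-20/187, 13/187)
j=8 picked index 9: u0 ∈ [-4/187, 65/561)
j=9 picked index 10: u0 ∈ [14/561, 2/11)
j=10 picked index 10: u0 ∈ [-37/561, 1/11)
intersection: [14/561, 9/187)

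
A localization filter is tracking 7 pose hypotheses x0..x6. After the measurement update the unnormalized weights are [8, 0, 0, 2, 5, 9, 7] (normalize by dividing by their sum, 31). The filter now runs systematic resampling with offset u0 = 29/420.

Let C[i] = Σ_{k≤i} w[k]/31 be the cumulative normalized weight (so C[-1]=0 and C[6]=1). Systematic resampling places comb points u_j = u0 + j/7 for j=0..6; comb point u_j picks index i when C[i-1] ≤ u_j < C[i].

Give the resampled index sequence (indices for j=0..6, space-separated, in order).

C = [8/31, 8/31, 8/31, 10/31, 15/31, 24/31, 1]
j=0: u_0=29/420 ∈ [0, 8/31) → index 0
j=1: u_1=89/420 ∈ [0, 8/31) → index 0
j=2: u_2=149/420 ∈ [10/31, 15/31) → index 4
j=3: u_3=209/420 ∈ [15/31, 24/31) → index 5
j=4: u_4=269/420 ∈ [15/31, 24/31) → index 5
j=5: u_5=47/60 ∈ [24/31, 1) → index 6
j=6: u_6=389/420 ∈ [24/31, 1) → index 6

0 0 4 5 5 6 6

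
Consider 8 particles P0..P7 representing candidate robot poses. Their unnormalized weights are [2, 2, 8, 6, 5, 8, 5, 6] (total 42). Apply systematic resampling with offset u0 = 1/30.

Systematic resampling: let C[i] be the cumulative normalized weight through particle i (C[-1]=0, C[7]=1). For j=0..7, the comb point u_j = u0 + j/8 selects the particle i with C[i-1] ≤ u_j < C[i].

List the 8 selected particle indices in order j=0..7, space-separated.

C = [1/21, 2/21, 2/7, 3/7, 23/42, 31/42, 6/7, 1]
j=0: u_0=1/30 ∈ [0, 1/21) → index 0
j=1: u_1=19/120 ∈ [2/21, 2/7) → index 2
j=2: u_2=17/60 ∈ [2/21, 2/7) → index 2
j=3: u_3=49/120 ∈ [2/7, 3/7) → index 3
j=4: u_4=8/15 ∈ [3/7, 23/42) → index 4
j=5: u_5=79/120 ∈ [23/42, 31/42) → index 5
j=6: u_6=47/60 ∈ [31/42, 6/7) → index 6
j=7: u_7=109/120 ∈ [6/7, 1) → index 7

0 2 2 3 4 5 6 7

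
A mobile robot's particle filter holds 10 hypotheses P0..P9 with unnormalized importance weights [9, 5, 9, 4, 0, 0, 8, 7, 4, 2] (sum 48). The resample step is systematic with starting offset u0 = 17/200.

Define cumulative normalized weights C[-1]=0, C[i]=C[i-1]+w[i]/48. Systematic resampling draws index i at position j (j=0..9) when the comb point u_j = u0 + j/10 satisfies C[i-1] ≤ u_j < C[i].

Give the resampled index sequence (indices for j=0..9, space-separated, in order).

0 0 1 2 3 6 6 7 8 9

C = [3/16, 7/24, 23/48, 9/16, 9/16, 9/16, 35/48, 7/8, 23/24, 1]
j=0: u_0=17/200 ∈ [0, 3/16) → index 0
j=1: u_1=37/200 ∈ [0, 3/16) → index 0
j=2: u_2=57/200 ∈ [3/16, 7/24) → index 1
j=3: u_3=77/200 ∈ [7/24, 23/48) → index 2
j=4: u_4=97/200 ∈ [23/48, 9/16) → index 3
j=5: u_5=117/200 ∈ [9/16, 35/48) → index 6
j=6: u_6=137/200 ∈ [9/16, 35/48) → index 6
j=7: u_7=157/200 ∈ [35/48, 7/8) → index 7
j=8: u_8=177/200 ∈ [7/8, 23/24) → index 8
j=9: u_9=197/200 ∈ [23/24, 1) → index 9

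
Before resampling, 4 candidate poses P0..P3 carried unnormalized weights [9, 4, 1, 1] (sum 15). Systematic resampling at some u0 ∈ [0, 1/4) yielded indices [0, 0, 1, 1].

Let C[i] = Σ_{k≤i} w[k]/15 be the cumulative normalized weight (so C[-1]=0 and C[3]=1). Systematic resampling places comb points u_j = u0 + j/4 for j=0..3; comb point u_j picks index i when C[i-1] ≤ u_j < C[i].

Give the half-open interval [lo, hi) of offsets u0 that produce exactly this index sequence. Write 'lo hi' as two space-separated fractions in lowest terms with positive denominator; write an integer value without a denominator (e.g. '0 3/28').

C = [3/5, 13/15, 14/15, 1]
j=0 picked index 0: u0 ∈ [0, 3/5)
j=1 picked index 0: u0 ∈ [-1/4, 7/20)
j=2 picked index 1: u0 ∈ [1/10, 11/30)
j=3 picked index 1: u0 ∈ [-3/20, 7/60)
intersection: [1/10, 7/60)

1/10 7/60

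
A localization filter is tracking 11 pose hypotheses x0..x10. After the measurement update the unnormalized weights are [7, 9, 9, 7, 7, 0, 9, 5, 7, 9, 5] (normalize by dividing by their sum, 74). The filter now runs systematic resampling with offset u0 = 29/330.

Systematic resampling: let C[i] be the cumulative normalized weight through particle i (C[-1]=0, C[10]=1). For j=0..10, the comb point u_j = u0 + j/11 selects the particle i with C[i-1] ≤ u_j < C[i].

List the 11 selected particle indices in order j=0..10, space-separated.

C = [7/74, 8/37, 25/74, 16/37, 39/74, 39/74, 24/37, 53/74, 30/37, 69/74, 1]
j=0: u_0=29/330 ∈ [0, 7/74) → index 0
j=1: u_1=59/330 ∈ [7/74, 8/37) → index 1
j=2: u_2=89/330 ∈ [8/37, 25/74) → index 2
j=3: u_3=119/330 ∈ [25/74, 16/37) → index 3
j=4: u_4=149/330 ∈ [16/37, 39/74) → index 4
j=5: u_5=179/330 ∈ [39/74, 24/37) → index 6
j=6: u_6=19/30 ∈ [39/74, 24/37) → index 6
j=7: u_7=239/330 ∈ [53/74, 30/37) → index 8
j=8: u_8=269/330 ∈ [30/37, 69/74) → index 9
j=9: u_9=299/330 ∈ [30/37, 69/74) → index 9
j=10: u_10=329/330 ∈ [69/74, 1) → index 10

0 1 2 3 4 6 6 8 9 9 10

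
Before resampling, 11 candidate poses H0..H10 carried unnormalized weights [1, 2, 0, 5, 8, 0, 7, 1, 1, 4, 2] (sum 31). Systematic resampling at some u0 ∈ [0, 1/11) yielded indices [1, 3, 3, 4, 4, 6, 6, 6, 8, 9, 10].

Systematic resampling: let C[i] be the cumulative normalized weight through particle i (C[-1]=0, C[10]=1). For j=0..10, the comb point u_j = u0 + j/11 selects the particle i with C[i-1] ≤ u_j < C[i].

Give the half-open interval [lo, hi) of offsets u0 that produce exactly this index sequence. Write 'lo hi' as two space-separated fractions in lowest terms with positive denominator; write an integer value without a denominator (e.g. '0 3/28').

21/341 26/341

C = [1/31, 3/31, 3/31, 8/31, 16/31, 16/31, 23/31, 24/31, 25/31, 29/31, 1]
j=0 picked index 1: u0 ∈ [1/31, 3/31)
j=1 picked index 3: u0 ∈ [2/341, 57/341)
j=2 picked index 3: u0 ∈ [-29/341, 26/341)
j=3 picked index 4: u0 ∈ [-5/341, 83/341)
j=4 picked index 4: u0 ∈ [-36/341, 52/341)
j=5 picked index 6: u0 ∈ [21/341, 98/341)
j=6 picked index 6: u0 ∈ [-10/341, 67/341)
j=7 picked index 6: u0 ∈ [-41/341, 36/341)
j=8 picked index 8: u0 ∈ [16/341, 27/341)
j=9 picked index 9: u0 ∈ [-4/341, 40/341)
j=10 picked index 10: u0 ∈ [9/341, 1/11)
intersection: [21/341, 26/341)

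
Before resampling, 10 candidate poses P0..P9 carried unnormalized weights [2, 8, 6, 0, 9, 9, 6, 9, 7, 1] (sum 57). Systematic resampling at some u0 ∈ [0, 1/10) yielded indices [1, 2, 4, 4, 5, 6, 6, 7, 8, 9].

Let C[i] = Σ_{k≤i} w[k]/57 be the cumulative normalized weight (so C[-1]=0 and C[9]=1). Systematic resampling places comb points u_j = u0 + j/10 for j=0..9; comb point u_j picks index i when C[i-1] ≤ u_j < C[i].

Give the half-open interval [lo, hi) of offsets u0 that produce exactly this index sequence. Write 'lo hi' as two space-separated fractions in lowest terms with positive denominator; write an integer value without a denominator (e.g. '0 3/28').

11/114 1/10

C = [2/57, 10/57, 16/57, 16/57, 25/57, 34/57, 40/57, 49/57, 56/57, 1]
j=0 picked index 1: u0 ∈ [2/57, 10/57)
j=1 picked index 2: u0 ∈ [43/570, 103/570)
j=2 picked index 4: u0 ∈ [23/285, 68/285)
j=3 picked index 4: u0 ∈ [-11/570, 79/570)
j=4 picked index 5: u0 ∈ [11/285, 56/285)
j=5 picked index 6: u0 ∈ [11/114, 23/114)
j=6 picked index 6: u0 ∈ [-1/285, 29/285)
j=7 picked index 7: u0 ∈ [1/570, 91/570)
j=8 picked index 8: u0 ∈ [17/285, 52/285)
j=9 picked index 9: u0 ∈ [47/570, 1/10)
intersection: [11/114, 1/10)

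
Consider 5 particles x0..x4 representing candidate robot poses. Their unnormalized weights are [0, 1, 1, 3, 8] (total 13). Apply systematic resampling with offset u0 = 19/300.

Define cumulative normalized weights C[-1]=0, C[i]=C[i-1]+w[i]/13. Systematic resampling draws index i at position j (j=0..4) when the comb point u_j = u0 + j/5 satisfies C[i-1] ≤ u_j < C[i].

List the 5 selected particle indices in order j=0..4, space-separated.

C = [0, 1/13, 2/13, 5/13, 1]
j=0: u_0=19/300 ∈ [0, 1/13) → index 1
j=1: u_1=79/300 ∈ [2/13, 5/13) → index 3
j=2: u_2=139/300 ∈ [5/13, 1) → index 4
j=3: u_3=199/300 ∈ [5/13, 1) → index 4
j=4: u_4=259/300 ∈ [5/13, 1) → index 4

1 3 4 4 4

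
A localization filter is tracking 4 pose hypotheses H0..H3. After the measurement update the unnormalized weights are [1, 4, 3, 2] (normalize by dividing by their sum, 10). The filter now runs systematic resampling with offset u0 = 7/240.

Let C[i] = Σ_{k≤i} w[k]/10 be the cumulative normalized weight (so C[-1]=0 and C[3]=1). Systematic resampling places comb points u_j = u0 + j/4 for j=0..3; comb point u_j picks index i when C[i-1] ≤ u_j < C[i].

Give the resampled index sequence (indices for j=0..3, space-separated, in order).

0 1 2 2

C = [1/10, 1/2, 4/5, 1]
j=0: u_0=7/240 ∈ [0, 1/10) → index 0
j=1: u_1=67/240 ∈ [1/10, 1/2) → index 1
j=2: u_2=127/240 ∈ [1/2, 4/5) → index 2
j=3: u_3=187/240 ∈ [1/2, 4/5) → index 2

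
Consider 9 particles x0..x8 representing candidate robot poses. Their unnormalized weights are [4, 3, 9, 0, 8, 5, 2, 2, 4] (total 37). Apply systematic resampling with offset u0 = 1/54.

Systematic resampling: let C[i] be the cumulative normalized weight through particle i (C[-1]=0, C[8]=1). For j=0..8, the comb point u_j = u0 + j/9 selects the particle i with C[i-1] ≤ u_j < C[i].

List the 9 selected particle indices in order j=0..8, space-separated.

C = [4/37, 7/37, 16/37, 16/37, 24/37, 29/37, 31/37, 33/37, 1]
j=0: u_0=1/54 ∈ [0, 4/37) → index 0
j=1: u_1=7/54 ∈ [4/37, 7/37) → index 1
j=2: u_2=13/54 ∈ [7/37, 16/37) → index 2
j=3: u_3=19/54 ∈ [7/37, 16/37) → index 2
j=4: u_4=25/54 ∈ [16/37, 24/37) → index 4
j=5: u_5=31/54 ∈ [16/37, 24/37) → index 4
j=6: u_6=37/54 ∈ [24/37, 29/37) → index 5
j=7: u_7=43/54 ∈ [29/37, 31/37) → index 6
j=8: u_8=49/54 ∈ [33/37, 1) → index 8

0 1 2 2 4 4 5 6 8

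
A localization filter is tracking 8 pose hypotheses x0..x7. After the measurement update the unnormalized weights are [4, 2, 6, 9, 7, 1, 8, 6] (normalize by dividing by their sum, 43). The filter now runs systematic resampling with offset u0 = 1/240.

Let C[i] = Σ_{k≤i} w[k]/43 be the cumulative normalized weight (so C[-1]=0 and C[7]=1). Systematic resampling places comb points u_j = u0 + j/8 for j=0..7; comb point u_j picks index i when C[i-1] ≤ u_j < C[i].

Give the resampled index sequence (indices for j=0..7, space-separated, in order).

C = [4/43, 6/43, 12/43, 21/43, 28/43, 29/43, 37/43, 1]
j=0: u_0=1/240 ∈ [0, 4/43) → index 0
j=1: u_1=31/240 ∈ [4/43, 6/43) → index 1
j=2: u_2=61/240 ∈ [6/43, 12/43) → index 2
j=3: u_3=91/240 ∈ [12/43, 21/43) → index 3
j=4: u_4=121/240 ∈ [21/43, 28/43) → index 4
j=5: u_5=151/240 ∈ [21/43, 28/43) → index 4
j=6: u_6=181/240 ∈ [29/43, 37/43) → index 6
j=7: u_7=211/240 ∈ [37/43, 1) → index 7

0 1 2 3 4 4 6 7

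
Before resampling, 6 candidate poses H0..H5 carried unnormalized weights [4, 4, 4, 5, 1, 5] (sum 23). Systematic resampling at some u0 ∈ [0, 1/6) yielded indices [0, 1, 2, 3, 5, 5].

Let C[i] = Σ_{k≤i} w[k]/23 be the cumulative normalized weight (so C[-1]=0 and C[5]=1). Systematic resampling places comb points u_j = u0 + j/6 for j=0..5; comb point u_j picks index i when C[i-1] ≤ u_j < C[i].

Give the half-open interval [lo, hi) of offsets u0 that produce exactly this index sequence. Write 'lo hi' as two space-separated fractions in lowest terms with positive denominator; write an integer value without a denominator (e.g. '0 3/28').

C = [4/23, 8/23, 12/23, 17/23, 18/23, 1]
j=0 picked index 0: u0 ∈ [0, 4/23)
j=1 picked index 1: u0 ∈ [1/138, 25/138)
j=2 picked index 2: u0 ∈ [1/69, 13/69)
j=3 picked index 3: u0 ∈ [1/46, 11/46)
j=4 picked index 5: u0 ∈ [8/69, 1/3)
j=5 picked index 5: u0 ∈ [-7/138, 1/6)
intersection: [8/69, 1/6)

8/69 1/6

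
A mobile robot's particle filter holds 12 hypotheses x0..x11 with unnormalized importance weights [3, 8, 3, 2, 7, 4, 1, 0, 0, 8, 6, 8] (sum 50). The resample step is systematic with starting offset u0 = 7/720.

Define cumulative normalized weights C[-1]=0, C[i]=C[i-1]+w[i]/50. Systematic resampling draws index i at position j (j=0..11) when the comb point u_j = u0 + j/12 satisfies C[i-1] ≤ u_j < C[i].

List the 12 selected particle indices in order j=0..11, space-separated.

C = [3/50, 11/50, 7/25, 8/25, 23/50, 27/50, 14/25, 14/25, 14/25, 18/25, 21/25, 1]
j=0: u_0=7/720 ∈ [0, 3/50) → index 0
j=1: u_1=67/720 ∈ [3/50, 11/50) → index 1
j=2: u_2=127/720 ∈ [3/50, 11/50) → index 1
j=3: u_3=187/720 ∈ [11/50, 7/25) → index 2
j=4: u_4=247/720 ∈ [8/25, 23/50) → index 4
j=5: u_5=307/720 ∈ [8/25, 23/50) → index 4
j=6: u_6=367/720 ∈ [23/50, 27/50) → index 5
j=7: u_7=427/720 ∈ [14/25, 18/25) → index 9
j=8: u_8=487/720 ∈ [14/25, 18/25) → index 9
j=9: u_9=547/720 ∈ [18/25, 21/25) → index 10
j=10: u_10=607/720 ∈ [21/25, 1) → index 11
j=11: u_11=667/720 ∈ [21/25, 1) → index 11

0 1 1 2 4 4 5 9 9 10 11 11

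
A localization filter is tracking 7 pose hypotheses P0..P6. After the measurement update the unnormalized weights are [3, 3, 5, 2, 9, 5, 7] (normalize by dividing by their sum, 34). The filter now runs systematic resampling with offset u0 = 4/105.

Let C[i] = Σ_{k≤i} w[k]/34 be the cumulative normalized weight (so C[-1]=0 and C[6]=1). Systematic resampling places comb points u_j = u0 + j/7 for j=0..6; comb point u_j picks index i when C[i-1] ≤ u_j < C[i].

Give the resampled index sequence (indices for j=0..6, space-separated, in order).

0 2 3 4 4 5 6

C = [3/34, 3/17, 11/34, 13/34, 11/17, 27/34, 1]
j=0: u_0=4/105 ∈ [0, 3/34) → index 0
j=1: u_1=19/105 ∈ [3/17, 11/34) → index 2
j=2: u_2=34/105 ∈ [11/34, 13/34) → index 3
j=3: u_3=7/15 ∈ [13/34, 11/17) → index 4
j=4: u_4=64/105 ∈ [13/34, 11/17) → index 4
j=5: u_5=79/105 ∈ [11/17, 27/34) → index 5
j=6: u_6=94/105 ∈ [27/34, 1) → index 6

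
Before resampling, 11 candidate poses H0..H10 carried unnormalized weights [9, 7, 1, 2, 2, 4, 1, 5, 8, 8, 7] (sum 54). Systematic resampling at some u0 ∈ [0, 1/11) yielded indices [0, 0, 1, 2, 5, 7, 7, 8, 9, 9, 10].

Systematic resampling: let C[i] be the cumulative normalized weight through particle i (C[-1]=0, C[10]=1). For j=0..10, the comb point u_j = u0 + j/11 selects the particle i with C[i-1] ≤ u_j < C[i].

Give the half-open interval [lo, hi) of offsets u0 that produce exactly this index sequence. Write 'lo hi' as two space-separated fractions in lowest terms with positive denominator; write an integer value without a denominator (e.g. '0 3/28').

C = [1/6, 8/27, 17/54, 19/54, 7/18, 25/54, 13/27, 31/54, 13/18, 47/54, 1]
j=0 picked index 0: u0 ∈ [0, 1/6)
j=1 picked index 0: u0 ∈ [-1/11, 5/66)
j=2 picked index 1: u0 ∈ [-1/66, 34/297)
j=3 picked index 2: u0 ∈ [7/297, 25/594)
j=4 picked index 5: u0 ∈ [5/198, 59/594)
j=5 picked index 7: u0 ∈ [8/297, 71/594)
j=6 picked index 7: u0 ∈ [-19/297, 17/594)
j=7 picked index 8: u0 ∈ [-37/594, 17/198)
j=8 picked index 9: u0 ∈ [-1/198, 85/594)
j=9 picked index 9: u0 ∈ [-19/198, 31/594)
j=10 picked index 10: u0 ∈ [-23/594, 1/11)
intersection: [8/297, 17/594)

8/297 17/594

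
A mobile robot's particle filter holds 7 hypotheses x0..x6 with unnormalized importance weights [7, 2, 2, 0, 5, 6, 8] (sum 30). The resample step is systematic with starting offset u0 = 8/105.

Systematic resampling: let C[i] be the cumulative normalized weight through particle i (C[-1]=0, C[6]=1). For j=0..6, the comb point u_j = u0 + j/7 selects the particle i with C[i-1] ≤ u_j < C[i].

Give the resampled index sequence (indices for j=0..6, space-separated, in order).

C = [7/30, 3/10, 11/30, 11/30, 8/15, 11/15, 1]
j=0: u_0=8/105 ∈ [0, 7/30) → index 0
j=1: u_1=23/105 ∈ [0, 7/30) → index 0
j=2: u_2=38/105 ∈ [3/10, 11/30) → index 2
j=3: u_3=53/105 ∈ [11/30, 8/15) → index 4
j=4: u_4=68/105 ∈ [8/15, 11/15) → index 5
j=5: u_5=83/105 ∈ [11/15, 1) → index 6
j=6: u_6=14/15 ∈ [11/15, 1) → index 6

0 0 2 4 5 6 6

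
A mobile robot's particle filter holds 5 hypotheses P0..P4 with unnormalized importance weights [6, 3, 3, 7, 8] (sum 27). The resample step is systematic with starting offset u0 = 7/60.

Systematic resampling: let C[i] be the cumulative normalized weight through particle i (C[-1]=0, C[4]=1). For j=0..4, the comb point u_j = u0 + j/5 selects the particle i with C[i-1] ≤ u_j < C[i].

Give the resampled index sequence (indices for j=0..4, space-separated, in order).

0 1 3 4 4

C = [2/9, 1/3, 4/9, 19/27, 1]
j=0: u_0=7/60 ∈ [0, 2/9) → index 0
j=1: u_1=19/60 ∈ [2/9, 1/3) → index 1
j=2: u_2=31/60 ∈ [4/9, 19/27) → index 3
j=3: u_3=43/60 ∈ [19/27, 1) → index 4
j=4: u_4=11/12 ∈ [19/27, 1) → index 4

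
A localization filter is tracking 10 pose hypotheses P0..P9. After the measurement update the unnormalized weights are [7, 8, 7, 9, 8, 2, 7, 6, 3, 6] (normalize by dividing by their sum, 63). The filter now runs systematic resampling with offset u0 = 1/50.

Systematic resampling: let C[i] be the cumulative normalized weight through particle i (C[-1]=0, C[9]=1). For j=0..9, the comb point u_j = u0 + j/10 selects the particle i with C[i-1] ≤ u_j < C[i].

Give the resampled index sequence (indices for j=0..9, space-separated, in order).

0 1 1 2 3 4 5 6 7 9

C = [1/9, 5/21, 22/63, 31/63, 13/21, 41/63, 16/21, 6/7, 19/21, 1]
j=0: u_0=1/50 ∈ [0, 1/9) → index 0
j=1: u_1=3/25 ∈ [1/9, 5/21) → index 1
j=2: u_2=11/50 ∈ [1/9, 5/21) → index 1
j=3: u_3=8/25 ∈ [5/21, 22/63) → index 2
j=4: u_4=21/50 ∈ [22/63, 31/63) → index 3
j=5: u_5=13/25 ∈ [31/63, 13/21) → index 4
j=6: u_6=31/50 ∈ [13/21, 41/63) → index 5
j=7: u_7=18/25 ∈ [41/63, 16/21) → index 6
j=8: u_8=41/50 ∈ [16/21, 6/7) → index 7
j=9: u_9=23/25 ∈ [19/21, 1) → index 9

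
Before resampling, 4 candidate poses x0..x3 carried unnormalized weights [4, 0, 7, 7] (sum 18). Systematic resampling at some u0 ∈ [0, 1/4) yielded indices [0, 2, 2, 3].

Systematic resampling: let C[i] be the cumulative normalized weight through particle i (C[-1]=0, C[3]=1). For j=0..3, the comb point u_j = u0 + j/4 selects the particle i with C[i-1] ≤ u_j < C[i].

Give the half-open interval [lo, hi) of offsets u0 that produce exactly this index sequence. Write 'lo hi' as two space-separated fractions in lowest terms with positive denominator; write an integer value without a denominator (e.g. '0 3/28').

0 1/9

C = [2/9, 2/9, 11/18, 1]
j=0 picked index 0: u0 ∈ [0, 2/9)
j=1 picked index 2: u0 ∈ [-1/36, 13/36)
j=2 picked index 2: u0 ∈ [-5/18, 1/9)
j=3 picked index 3: u0 ∈ [-5/36, 1/4)
intersection: [0, 1/9)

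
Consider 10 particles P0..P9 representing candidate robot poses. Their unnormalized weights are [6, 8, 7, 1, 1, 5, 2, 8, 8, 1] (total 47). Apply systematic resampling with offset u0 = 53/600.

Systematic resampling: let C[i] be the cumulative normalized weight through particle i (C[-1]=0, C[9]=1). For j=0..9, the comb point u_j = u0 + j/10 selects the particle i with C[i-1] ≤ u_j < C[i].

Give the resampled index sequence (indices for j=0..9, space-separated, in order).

0 1 1 2 4 5 7 7 8 9

C = [6/47, 14/47, 21/47, 22/47, 23/47, 28/47, 30/47, 38/47, 46/47, 1]
j=0: u_0=53/600 ∈ [0, 6/47) → index 0
j=1: u_1=113/600 ∈ [6/47, 14/47) → index 1
j=2: u_2=173/600 ∈ [6/47, 14/47) → index 1
j=3: u_3=233/600 ∈ [14/47, 21/47) → index 2
j=4: u_4=293/600 ∈ [22/47, 23/47) → index 4
j=5: u_5=353/600 ∈ [23/47, 28/47) → index 5
j=6: u_6=413/600 ∈ [30/47, 38/47) → index 7
j=7: u_7=473/600 ∈ [30/47, 38/47) → index 7
j=8: u_8=533/600 ∈ [38/47, 46/47) → index 8
j=9: u_9=593/600 ∈ [46/47, 1) → index 9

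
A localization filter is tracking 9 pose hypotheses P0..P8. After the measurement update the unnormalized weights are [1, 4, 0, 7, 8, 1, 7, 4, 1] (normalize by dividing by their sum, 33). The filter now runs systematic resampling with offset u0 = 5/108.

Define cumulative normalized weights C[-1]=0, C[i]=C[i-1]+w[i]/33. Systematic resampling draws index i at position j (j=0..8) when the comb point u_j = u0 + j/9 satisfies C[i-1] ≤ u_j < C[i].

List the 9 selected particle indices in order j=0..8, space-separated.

1 3 3 4 4 4 6 6 7

C = [1/33, 5/33, 5/33, 4/11, 20/33, 7/11, 28/33, 32/33, 1]
j=0: u_0=5/108 ∈ [1/33, 5/33) → index 1
j=1: u_1=17/108 ∈ [5/33, 4/11) → index 3
j=2: u_2=29/108 ∈ [5/33, 4/11) → index 3
j=3: u_3=41/108 ∈ [4/11, 20/33) → index 4
j=4: u_4=53/108 ∈ [4/11, 20/33) → index 4
j=5: u_5=65/108 ∈ [4/11, 20/33) → index 4
j=6: u_6=77/108 ∈ [7/11, 28/33) → index 6
j=7: u_7=89/108 ∈ [7/11, 28/33) → index 6
j=8: u_8=101/108 ∈ [28/33, 32/33) → index 7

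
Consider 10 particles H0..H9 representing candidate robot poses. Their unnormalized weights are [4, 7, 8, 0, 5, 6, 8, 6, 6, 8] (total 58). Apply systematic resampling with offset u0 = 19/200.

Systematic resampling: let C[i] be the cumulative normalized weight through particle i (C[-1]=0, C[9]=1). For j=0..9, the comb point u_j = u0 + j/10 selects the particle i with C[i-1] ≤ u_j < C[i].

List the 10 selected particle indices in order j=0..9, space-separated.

1 2 2 4 5 6 7 8 9 9

C = [2/29, 11/58, 19/58, 19/58, 12/29, 15/29, 19/29, 22/29, 25/29, 1]
j=0: u_0=19/200 ∈ [2/29, 11/58) → index 1
j=1: u_1=39/200 ∈ [11/58, 19/58) → index 2
j=2: u_2=59/200 ∈ [11/58, 19/58) → index 2
j=3: u_3=79/200 ∈ [19/58, 12/29) → index 4
j=4: u_4=99/200 ∈ [12/29, 15/29) → index 5
j=5: u_5=119/200 ∈ [15/29, 19/29) → index 6
j=6: u_6=139/200 ∈ [19/29, 22/29) → index 7
j=7: u_7=159/200 ∈ [22/29, 25/29) → index 8
j=8: u_8=179/200 ∈ [25/29, 1) → index 9
j=9: u_9=199/200 ∈ [25/29, 1) → index 9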